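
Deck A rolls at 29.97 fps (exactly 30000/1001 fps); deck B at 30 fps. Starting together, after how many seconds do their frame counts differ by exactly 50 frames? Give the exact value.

The gap grows by |30 − 30000/1001| = 30/1001 frames per second.
Time for a 50-frame gap: 50 ÷ (30/1001) = 5005/3 s.

5005/3 seconds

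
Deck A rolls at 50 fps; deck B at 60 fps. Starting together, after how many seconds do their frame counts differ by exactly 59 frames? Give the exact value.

The gap grows by |60 − 50| = 10 frames per second.
Time for a 59-frame gap: 59 ÷ (10) = 5.9 s.

5.9 seconds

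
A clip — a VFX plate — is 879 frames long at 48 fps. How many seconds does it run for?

Running time = 879 / (48) = 18.3125 s.

18.3125 seconds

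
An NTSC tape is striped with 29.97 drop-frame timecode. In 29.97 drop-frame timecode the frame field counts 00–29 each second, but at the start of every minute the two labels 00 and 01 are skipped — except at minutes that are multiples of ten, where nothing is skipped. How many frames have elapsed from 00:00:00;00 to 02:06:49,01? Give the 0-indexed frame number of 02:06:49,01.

As if non-drop at 30 labels/s: (2 × 3600 + 6 × 60 + 49) × 30 + 1 = 228271.
Minute boundaries passed: 126; those not divisible by 10: 126 − 12 = 114; dropped labels = 2 × 114 = 228.
Actual frame index = 228271 − 228 = 228043.

228043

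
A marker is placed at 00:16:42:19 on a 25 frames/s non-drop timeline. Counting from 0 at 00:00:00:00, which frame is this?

25069

Total seconds to the label: (0 × 3600 + 16 × 60 + 42) = 1002.
Frame index = 1002 × 25 + 19 = 25069.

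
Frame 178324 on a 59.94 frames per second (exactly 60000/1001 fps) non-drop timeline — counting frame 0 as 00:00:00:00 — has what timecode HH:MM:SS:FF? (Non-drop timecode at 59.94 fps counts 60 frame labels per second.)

00:49:32:04

178324 ÷ 60 = 2972 full seconds, remainder 4 frames.
2972 s = 0 h 49 min 32 s.
Timecode: 00:49:32:04.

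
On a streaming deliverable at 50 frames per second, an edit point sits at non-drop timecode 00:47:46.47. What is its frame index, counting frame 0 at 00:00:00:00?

Total seconds to the label: (0 × 3600 + 47 × 60 + 46) = 2866.
Frame index = 2866 × 50 + 47 = 143347.

frame 143347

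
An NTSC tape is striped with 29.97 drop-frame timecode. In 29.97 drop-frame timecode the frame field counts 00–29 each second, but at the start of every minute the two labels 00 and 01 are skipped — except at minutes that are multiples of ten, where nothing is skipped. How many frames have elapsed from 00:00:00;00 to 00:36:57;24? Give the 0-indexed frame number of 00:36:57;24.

Complete 10-minute blocks: 3, each 17982 frames → 53946.
Remaining 6 whole minutes in the current block: 1800 + 5 × 1798 = 10790 frames.
Within the current minute: 57 × 30 + 24 − 2 = 1732 (labels ;00/;01 skipped at this minute). Total = 53946 + 10790 + 1732 = 66468.

66468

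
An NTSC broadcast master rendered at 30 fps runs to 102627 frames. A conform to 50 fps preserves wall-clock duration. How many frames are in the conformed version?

Frames at target rate = 102627 × (50) / (30) = 171045.

171045 frames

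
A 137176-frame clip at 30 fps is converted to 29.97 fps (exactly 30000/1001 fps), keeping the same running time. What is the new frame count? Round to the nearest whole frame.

Frames at target rate = 137176 × (30000/1001) / (30) = 10552000/77 ≈ 137038.961.
Nearest whole frame: 137039.

137039 frames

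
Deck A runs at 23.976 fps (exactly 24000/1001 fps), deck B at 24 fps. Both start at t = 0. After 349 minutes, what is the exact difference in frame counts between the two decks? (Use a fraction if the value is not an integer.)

349 min = 20940 s.
A emits 24000/1001 × 20940 = 502560000/1001 frames; B emits 24 × 20940 = 502560.
Difference = 502560/1001 frames (≈ 502.0579); B is ahead of A.

502560/1001 frames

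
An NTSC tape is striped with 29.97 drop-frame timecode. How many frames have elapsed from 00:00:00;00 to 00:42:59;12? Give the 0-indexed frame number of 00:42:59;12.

As if non-drop at 30 labels/s: (0 × 3600 + 42 × 60 + 59) × 30 + 12 = 77382.
Minute boundaries passed: 42; those not divisible by 10: 42 − 4 = 38; dropped labels = 2 × 38 = 76.
Actual frame index = 77382 − 76 = 77306.

77306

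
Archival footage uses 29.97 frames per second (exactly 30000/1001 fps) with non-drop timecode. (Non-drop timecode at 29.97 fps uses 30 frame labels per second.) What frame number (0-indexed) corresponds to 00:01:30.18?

Total seconds to the label: (0 × 3600 + 1 × 60 + 30) = 90.
Frame index = 90 × 30 + 18 = 2718.

frame 2718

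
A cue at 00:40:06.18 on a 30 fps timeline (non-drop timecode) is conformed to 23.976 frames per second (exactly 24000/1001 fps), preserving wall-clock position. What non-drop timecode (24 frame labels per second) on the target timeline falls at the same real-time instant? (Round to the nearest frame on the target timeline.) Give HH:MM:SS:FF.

Source frame index: (0×3600 + 40×60 + 6) × 30 + 18 = 72198.
Real time: 72198 / (30) = 12033/5 s.
Target frame: (12033/5) × (24000/1001) = 8251200/143 ≈ 57700.699 → 57701.
At 24 labels/s: frame 57701 → 00:40:04:05.

00:40:04:05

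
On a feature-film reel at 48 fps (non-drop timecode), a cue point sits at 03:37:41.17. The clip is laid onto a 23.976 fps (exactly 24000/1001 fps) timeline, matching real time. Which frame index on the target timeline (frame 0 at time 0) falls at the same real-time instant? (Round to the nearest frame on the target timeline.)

Source frame index: (3×3600 + 37×60 + 41) × 48 + 17 = 626945.
Real time: 626945 / (48) = 626945/48 s.
Target frame: (626945/48) × (24000/1001) = 28497500/91 ≈ 313159.341 → 313159.

frame 313159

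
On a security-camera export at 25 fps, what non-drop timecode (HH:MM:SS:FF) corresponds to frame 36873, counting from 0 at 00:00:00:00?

00:24:34:23

36873 ÷ 25 = 1474 full seconds, remainder 23 frames.
1474 s = 0 h 24 min 34 s.
Timecode: 00:24:34:23.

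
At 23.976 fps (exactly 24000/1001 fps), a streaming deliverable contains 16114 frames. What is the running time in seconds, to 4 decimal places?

Running time = 16114 × 1001/24000 = 8065057/12000 s ≈ 672.0881 s.

672.0881 seconds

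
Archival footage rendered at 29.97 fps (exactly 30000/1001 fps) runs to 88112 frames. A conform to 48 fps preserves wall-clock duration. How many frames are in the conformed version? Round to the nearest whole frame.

141120 frames

Frames at target rate = 88112 × (48) / (30000/1001) = 88200112/625 ≈ 141120.179.
Nearest whole frame: 141120.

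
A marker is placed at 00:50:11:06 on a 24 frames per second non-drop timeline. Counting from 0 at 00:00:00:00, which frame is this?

72270

Total seconds to the label: (0 × 3600 + 50 × 60 + 11) = 3011.
Frame index = 3011 × 24 + 6 = 72270.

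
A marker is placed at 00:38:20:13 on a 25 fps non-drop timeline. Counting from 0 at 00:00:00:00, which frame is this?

Total seconds to the label: (0 × 3600 + 38 × 60 + 20) = 2300.
Frame index = 2300 × 25 + 13 = 57513.

frame 57513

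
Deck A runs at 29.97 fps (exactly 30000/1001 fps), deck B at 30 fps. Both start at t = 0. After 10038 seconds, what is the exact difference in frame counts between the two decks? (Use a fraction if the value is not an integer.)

A emits 30000/1001 × 10038 = 43020000/143 frames; B emits 30 × 10038 = 301140.
Difference = 43020/143 frames (≈ 300.8392); B is ahead of A.

43020/143 frames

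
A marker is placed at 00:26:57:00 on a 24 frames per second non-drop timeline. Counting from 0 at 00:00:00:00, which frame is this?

38808

Total seconds to the label: (0 × 3600 + 26 × 60 + 57) = 1617.
Frame index = 1617 × 24 + 0 = 38808.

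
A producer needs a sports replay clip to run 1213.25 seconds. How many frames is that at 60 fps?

72795 frames

Frames = 1213.25 × 60 = 72795.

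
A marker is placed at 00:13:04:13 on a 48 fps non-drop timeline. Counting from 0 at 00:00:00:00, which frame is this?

37645

Total seconds to the label: (0 × 3600 + 13 × 60 + 4) = 784.
Frame index = 784 × 48 + 13 = 37645.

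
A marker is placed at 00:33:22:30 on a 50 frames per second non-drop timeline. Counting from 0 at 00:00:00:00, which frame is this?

frame 100130

Total seconds to the label: (0 × 3600 + 33 × 60 + 22) = 2002.
Frame index = 2002 × 50 + 30 = 100130.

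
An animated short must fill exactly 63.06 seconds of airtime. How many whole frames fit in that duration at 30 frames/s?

Frames = 63.06 × 30 = 9459/5 ≈ 1891.8000.
Complete frames: 1891.

1891 frames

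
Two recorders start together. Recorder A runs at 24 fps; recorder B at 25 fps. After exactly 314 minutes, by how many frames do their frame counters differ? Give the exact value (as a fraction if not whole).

314 min = 18840 s.
A emits 24 × 18840 = 452160 frames; B emits 25 × 18840 = 471000.
Difference = 18840 frames; B is ahead of A.

18840 frames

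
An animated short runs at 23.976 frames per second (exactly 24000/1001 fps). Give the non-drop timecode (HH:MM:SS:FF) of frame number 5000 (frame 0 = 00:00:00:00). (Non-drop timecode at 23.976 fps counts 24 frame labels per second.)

00:03:28:08

5000 ÷ 24 = 208 full seconds, remainder 8 frames.
208 s = 0 h 3 min 28 s.
Timecode: 00:03:28:08.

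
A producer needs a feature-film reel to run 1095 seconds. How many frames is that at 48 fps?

Frames = 1095 × 48 = 52560.

52560 frames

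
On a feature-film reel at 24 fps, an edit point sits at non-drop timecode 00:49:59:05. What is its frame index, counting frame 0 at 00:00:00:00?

frame 71981

Total seconds to the label: (0 × 3600 + 49 × 60 + 59) = 2999.
Frame index = 2999 × 24 + 5 = 71981.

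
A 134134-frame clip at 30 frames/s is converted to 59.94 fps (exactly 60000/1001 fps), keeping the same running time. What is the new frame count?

268000 frames

Target frames = source frames × (target rate / source rate) = 134134 × (60000/1001)/(30) = 134134 × 2000/1001 = 268000.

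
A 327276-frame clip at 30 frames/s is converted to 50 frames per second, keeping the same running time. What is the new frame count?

Target frames = source frames × (target rate / source rate) = 327276 × (50)/(30) = 327276 × 5/3 = 545460.

545460 frames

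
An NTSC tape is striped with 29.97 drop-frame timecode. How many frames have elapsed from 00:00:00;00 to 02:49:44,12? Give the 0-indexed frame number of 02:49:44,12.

As if non-drop at 30 labels/s: (2 × 3600 + 49 × 60 + 44) × 30 + 12 = 305532.
Minute boundaries passed: 169; those not divisible by 10: 169 − 16 = 153; dropped labels = 2 × 153 = 306.
Actual frame index = 305532 − 306 = 305226.

305226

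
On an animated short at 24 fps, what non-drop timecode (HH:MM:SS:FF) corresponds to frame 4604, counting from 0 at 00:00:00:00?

4604 ÷ 24 = 191 full seconds, remainder 20 frames.
191 s = 0 h 3 min 11 s.
Timecode: 00:03:11:20.

00:03:11:20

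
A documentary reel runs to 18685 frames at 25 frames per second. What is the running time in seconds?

747.4 seconds

Running time = 18685 / (25) = 747.4 s.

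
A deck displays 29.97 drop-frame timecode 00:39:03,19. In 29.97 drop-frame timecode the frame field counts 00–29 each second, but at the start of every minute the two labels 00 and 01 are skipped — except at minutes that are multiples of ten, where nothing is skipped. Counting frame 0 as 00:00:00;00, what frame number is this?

70237

Complete 10-minute blocks: 3, each 17982 frames → 53946.
Remaining 9 whole minutes in the current block: 1800 + 8 × 1798 = 16184 frames.
Within the current minute: 3 × 30 + 19 − 2 = 107 (labels ;00/;01 skipped at this minute). Total = 53946 + 16184 + 107 = 70237.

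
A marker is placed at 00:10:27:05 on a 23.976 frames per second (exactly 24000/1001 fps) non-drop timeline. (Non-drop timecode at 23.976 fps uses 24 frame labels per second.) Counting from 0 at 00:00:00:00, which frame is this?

Total seconds to the label: (0 × 3600 + 10 × 60 + 27) = 627.
Frame index = 627 × 24 + 5 = 15053.

15053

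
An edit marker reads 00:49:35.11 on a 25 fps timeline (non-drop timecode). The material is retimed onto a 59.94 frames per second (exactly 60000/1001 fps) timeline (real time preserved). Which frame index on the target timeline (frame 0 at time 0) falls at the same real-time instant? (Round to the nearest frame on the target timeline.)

frame 178348

Source frame index: (0×3600 + 49×60 + 35) × 25 + 11 = 74386.
Real time: 74386 / (25) = 74386/25 s.
Target frame: (74386/25) × (60000/1001) = 13732800/77 ≈ 178348.052 → 178348.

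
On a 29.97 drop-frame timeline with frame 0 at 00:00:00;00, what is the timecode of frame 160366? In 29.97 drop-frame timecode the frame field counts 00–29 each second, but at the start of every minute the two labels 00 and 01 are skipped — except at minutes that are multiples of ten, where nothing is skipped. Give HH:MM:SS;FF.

01:29:10;28

Each 10-minute DF block holds 10 × 60 × 30 − 9 × 2 = 17982 frames. 160366 ÷ 17982 → 8 full blocks, remainder 16510.
Within the partial block the first minute is 1800 frames and each further minute 1798, so 9 further minute boundaries passed. Total skipped labels = 18 × 8 + 2 × 9 = 162.
Non-drop label index = 160366 + 162 = 160528; at 30 labels/s that is 01:29:10:28, i.e. DF 01:29:10;28.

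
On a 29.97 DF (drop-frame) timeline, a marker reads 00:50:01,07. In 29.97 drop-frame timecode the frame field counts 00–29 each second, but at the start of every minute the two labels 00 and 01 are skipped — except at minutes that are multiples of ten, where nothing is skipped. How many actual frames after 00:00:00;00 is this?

89947

As if non-drop at 30 labels/s: (0 × 3600 + 50 × 60 + 1) × 30 + 7 = 90037.
Minute boundaries passed: 50; those not divisible by 10: 50 − 5 = 45; dropped labels = 2 × 45 = 90.
Actual frame index = 90037 − 90 = 89947.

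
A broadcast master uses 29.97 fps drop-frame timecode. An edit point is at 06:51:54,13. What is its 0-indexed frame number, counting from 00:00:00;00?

740693

Complete 10-minute blocks: 41, each 17982 frames → 737262.
Remaining 1 whole minute in the current block: 1800 + 0 × 1798 = 1800 frames.
Within the current minute: 54 × 30 + 13 − 2 = 1631 (labels ;00/;01 skipped at this minute). Total = 737262 + 1800 + 1631 = 740693.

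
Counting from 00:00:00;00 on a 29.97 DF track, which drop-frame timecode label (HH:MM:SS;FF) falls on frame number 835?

00:00:27;25

Each 10-minute DF block holds 10 × 60 × 30 − 9 × 2 = 17982 frames. 835 ÷ 17982 → 0 full blocks, remainder 835.
Within the partial block the first minute is 1800 frames and each further minute 1798, so 0 further minute boundaries passed. Total skipped labels = 18 × 0 + 2 × 0 = 0.
Non-drop label index = 835 + 0 = 835; at 30 labels/s that is 00:00:27:25, i.e. DF 00:00:27;25.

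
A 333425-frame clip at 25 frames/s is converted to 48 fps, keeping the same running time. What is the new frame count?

Target frames = source frames × (target rate / source rate) = 333425 × (48)/(25) = 333425 × 48/25 = 640176.

640176 frames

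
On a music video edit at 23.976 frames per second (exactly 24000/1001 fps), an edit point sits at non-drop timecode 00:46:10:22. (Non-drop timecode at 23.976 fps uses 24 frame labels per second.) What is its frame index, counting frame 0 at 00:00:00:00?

Total seconds to the label: (0 × 3600 + 46 × 60 + 10) = 2770.
Frame index = 2770 × 24 + 22 = 66502.

66502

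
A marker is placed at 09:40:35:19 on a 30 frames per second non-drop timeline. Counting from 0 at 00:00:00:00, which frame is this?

Total seconds to the label: (9 × 3600 + 40 × 60 + 35) = 34835.
Frame index = 34835 × 30 + 19 = 1045069.

frame 1045069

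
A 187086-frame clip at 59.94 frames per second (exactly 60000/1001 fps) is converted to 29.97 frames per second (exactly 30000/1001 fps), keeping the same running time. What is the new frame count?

93543 frames

Target frames = source frames × (target rate / source rate) = 187086 × (30000/1001)/(60000/1001) = 187086 × 1/2 = 93543.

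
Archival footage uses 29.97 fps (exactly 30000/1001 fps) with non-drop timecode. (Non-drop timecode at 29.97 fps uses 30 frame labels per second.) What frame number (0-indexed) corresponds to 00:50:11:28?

90358

Total seconds to the label: (0 × 3600 + 50 × 60 + 11) = 3011.
Frame index = 3011 × 30 + 28 = 90358.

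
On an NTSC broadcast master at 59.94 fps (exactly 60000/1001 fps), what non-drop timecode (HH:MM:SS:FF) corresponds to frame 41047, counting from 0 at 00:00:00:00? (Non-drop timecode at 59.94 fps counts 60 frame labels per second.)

00:11:24:07

41047 ÷ 60 = 684 full seconds, remainder 7 frames.
684 s = 0 h 11 min 24 s.
Timecode: 00:11:24:07.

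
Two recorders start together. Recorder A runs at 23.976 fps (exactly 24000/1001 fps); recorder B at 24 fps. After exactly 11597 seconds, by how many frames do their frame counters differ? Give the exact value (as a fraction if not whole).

A emits 24000/1001 × 11597 = 278328000/1001 frames; B emits 24 × 11597 = 278328.
Difference = 278328/1001 frames (≈ 278.0500); B is ahead of A.

278328/1001 frames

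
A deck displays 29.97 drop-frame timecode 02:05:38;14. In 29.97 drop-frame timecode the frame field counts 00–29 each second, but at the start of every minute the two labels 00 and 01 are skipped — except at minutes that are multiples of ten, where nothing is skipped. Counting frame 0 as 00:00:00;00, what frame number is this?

As if non-drop at 30 labels/s: (2 × 3600 + 5 × 60 + 38) × 30 + 14 = 226154.
Minute boundaries passed: 125; those not divisible by 10: 125 − 12 = 113; dropped labels = 2 × 113 = 226.
Actual frame index = 226154 − 226 = 225928.

225928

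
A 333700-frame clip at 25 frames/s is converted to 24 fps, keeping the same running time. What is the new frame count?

Target frames = source frames × (target rate / source rate) = 333700 × (24)/(25) = 333700 × 24/25 = 320352.

320352 frames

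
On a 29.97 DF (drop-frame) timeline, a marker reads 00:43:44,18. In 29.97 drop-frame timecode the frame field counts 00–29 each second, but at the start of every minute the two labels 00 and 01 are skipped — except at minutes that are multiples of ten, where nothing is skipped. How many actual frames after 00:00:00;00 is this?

78660

Complete 10-minute blocks: 4, each 17982 frames → 71928.
Remaining 3 whole minutes in the current block: 1800 + 2 × 1798 = 5396 frames.
Within the current minute: 44 × 30 + 18 − 2 = 1336 (labels ;00/;01 skipped at this minute). Total = 71928 + 5396 + 1336 = 78660.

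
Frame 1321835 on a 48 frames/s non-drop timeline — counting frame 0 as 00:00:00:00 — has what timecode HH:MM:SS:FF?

07:38:58:11

1321835 ÷ 48 = 27538 full seconds, remainder 11 frames.
27538 s = 7 h 38 min 58 s.
Timecode: 07:38:58:11.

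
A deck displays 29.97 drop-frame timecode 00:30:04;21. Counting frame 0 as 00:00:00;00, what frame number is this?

As if non-drop at 30 labels/s: (0 × 3600 + 30 × 60 + 4) × 30 + 21 = 54141.
Minute boundaries passed: 30; those not divisible by 10: 30 − 3 = 27; dropped labels = 2 × 27 = 54.
Actual frame index = 54141 − 54 = 54087.

54087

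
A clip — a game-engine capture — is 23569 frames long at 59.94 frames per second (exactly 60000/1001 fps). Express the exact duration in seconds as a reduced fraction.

23592569/60000 seconds

Running time = 23569 ÷ (60000/1001) = 23569 × 1001/60000 = 23592569/60000 s.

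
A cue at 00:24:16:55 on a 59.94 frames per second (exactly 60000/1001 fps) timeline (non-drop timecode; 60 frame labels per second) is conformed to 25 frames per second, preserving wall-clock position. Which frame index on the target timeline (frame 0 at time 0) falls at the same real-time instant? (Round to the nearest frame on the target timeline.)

frame 36459

Source frame index: (0×3600 + 24×60 + 16) × 60 + 55 = 87415.
Real time: 87415 / (60000/1001) = 17500483/12000 s.
Target frame: (17500483/12000) × (25) = 17500483/480 ≈ 36459.340 → 36459.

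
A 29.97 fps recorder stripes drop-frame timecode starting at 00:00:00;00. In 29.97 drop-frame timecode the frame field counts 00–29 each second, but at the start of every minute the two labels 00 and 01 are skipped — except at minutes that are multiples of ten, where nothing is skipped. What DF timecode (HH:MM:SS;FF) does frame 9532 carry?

00:05:18;02

Each 10-minute DF block holds 10 × 60 × 30 − 9 × 2 = 17982 frames. 9532 ÷ 17982 → 0 full blocks, remainder 9532.
Within the partial block the first minute is 1800 frames and each further minute 1798, so 5 further minute boundaries passed. Total skipped labels = 18 × 0 + 2 × 5 = 10.
Non-drop label index = 9532 + 10 = 9542; at 30 labels/s that is 00:05:18:02, i.e. DF 00:05:18;02.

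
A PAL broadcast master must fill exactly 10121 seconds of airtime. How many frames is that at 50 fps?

Frames = 10121 × 50 = 506050.

506050 frames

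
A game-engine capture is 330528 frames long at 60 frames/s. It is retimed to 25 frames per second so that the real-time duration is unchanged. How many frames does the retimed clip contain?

Target frames = source frames × (target rate / source rate) = 330528 × (25)/(60) = 330528 × 5/12 = 137720.

137720 frames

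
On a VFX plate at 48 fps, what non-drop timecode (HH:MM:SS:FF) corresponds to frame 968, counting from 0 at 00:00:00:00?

00:00:20:08

968 ÷ 48 = 20 full seconds, remainder 8 frames.
20 s = 0 h 0 min 20 s.
Timecode: 00:00:20:08.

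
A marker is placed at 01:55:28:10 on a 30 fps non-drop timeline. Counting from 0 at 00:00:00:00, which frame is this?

207850

Total seconds to the label: (1 × 3600 + 55 × 60 + 28) = 6928.
Frame index = 6928 × 30 + 10 = 207850.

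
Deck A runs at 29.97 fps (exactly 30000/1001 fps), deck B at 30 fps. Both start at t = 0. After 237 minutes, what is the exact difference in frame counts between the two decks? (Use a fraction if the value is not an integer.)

237 min = 14220 s.
A emits 30000/1001 × 14220 = 426600000/1001 frames; B emits 30 × 14220 = 426600.
Difference = 426600/1001 frames (≈ 426.1738); B is ahead of A.

426600/1001 frames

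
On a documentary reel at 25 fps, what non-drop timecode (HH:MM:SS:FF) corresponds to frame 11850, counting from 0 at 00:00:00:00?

11850 ÷ 25 = 474 full seconds, remainder 0 frames.
474 s = 0 h 7 min 54 s.
Timecode: 00:07:54:00.

00:07:54:00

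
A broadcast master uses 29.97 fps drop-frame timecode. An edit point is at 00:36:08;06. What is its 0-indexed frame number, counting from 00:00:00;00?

Complete 10-minute blocks: 3, each 17982 frames → 53946.
Remaining 6 whole minutes in the current block: 1800 + 5 × 1798 = 10790 frames.
Within the current minute: 8 × 30 + 6 − 2 = 244 (labels ;00/;01 skipped at this minute). Total = 53946 + 10790 + 244 = 64980.

64980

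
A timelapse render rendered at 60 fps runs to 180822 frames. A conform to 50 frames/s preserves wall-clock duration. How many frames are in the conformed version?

150685 frames

Target frames = source frames × (target rate / source rate) = 180822 × (50)/(60) = 180822 × 5/6 = 150685.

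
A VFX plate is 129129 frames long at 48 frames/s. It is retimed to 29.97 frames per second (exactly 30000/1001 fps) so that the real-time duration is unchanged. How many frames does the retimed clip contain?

Target frames = source frames × (target rate / source rate) = 129129 × (30000/1001)/(48) = 129129 × 625/1001 = 80625.

80625 frames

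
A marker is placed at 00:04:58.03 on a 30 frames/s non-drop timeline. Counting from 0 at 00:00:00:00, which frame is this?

8943

Total seconds to the label: (0 × 3600 + 4 × 60 + 58) = 298.
Frame index = 298 × 30 + 3 = 8943.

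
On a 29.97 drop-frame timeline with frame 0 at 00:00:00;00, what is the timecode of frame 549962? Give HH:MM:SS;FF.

Each 10-minute DF block holds 10 × 60 × 30 − 9 × 2 = 17982 frames. 549962 ÷ 17982 → 30 full blocks, remainder 10502.
Within the partial block the first minute is 1800 frames and each further minute 1798, so 5 further minute boundaries passed. Total skipped labels = 18 × 30 + 2 × 5 = 550.
Non-drop label index = 549962 + 550 = 550512; at 30 labels/s that is 05:05:50:12, i.e. DF 05:05:50;12.

05:05:50;12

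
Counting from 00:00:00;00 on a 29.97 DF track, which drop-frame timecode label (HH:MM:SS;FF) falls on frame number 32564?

00:18:06;18

Each 10-minute DF block holds 10 × 60 × 30 − 9 × 2 = 17982 frames. 32564 ÷ 17982 → 1 full block, remainder 14582.
Within the partial block the first minute is 1800 frames and each further minute 1798, so 8 further minute boundaries passed. Total skipped labels = 18 × 1 + 2 × 8 = 34.
Non-drop label index = 32564 + 34 = 32598; at 30 labels/s that is 00:18:06:18, i.e. DF 00:18:06;18.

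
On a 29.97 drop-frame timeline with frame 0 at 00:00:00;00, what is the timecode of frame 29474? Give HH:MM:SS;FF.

00:16:23;14

Ten DF minutes hold 17982 frames, so frame 29474 lies in block 1 (frames 17982–35963) with 11492 frames into that block.
The block's first minute is 1800 frames and the rest 1798 each; 11492 frames reaches minute 6, so 1 × 18 + 6 × 2 = 30 labels have been skipped so far.
Adding those back, label number 29474 + 30 = 29504 at 30 labels/s is 983 s + 14 f = 0 h 16 min 23 s frame 14, i.e. 00:16:23;14.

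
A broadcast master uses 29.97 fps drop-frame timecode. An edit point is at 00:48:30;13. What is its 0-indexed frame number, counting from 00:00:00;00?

As if non-drop at 30 labels/s: (0 × 3600 + 48 × 60 + 30) × 30 + 13 = 87313.
Minute boundaries passed: 48; those not divisible by 10: 48 − 4 = 44; dropped labels = 2 × 44 = 88.
Actual frame index = 87313 − 88 = 87225.

87225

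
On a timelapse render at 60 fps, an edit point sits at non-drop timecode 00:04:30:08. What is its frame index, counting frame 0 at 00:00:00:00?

Total seconds to the label: (0 × 3600 + 4 × 60 + 30) = 270.
Frame index = 270 × 60 + 8 = 16208.

16208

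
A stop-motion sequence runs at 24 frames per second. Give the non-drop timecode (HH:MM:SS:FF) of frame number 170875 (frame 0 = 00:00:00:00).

170875 ÷ 24 = 7119 full seconds, remainder 19 frames.
7119 s = 1 h 58 min 39 s.
Timecode: 01:58:39:19.

01:58:39:19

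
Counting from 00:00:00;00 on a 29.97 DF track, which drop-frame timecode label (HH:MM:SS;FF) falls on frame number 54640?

00:30:23;04

Ten DF minutes hold 17982 frames, so frame 54640 lies in block 3 (frames 53946–71927) with 694 frames into that block.
The block's first minute is 1800 frames and the rest 1798 each; 694 frames reaches minute 0, so 3 × 18 + 0 × 2 = 54 labels have been skipped so far.
Adding those back, label number 54640 + 54 = 54694 at 30 labels/s is 1823 s + 4 f = 0 h 30 min 23 s frame 4, i.e. 00:30:23;04.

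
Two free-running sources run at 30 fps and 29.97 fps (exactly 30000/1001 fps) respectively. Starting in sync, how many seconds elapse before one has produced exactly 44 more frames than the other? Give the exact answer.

22022/15 seconds

The gap grows by |30000/1001 − 30| = 30/1001 frames per second.
Time for a 44-frame gap: 44 ÷ (30/1001) = 22022/15 s.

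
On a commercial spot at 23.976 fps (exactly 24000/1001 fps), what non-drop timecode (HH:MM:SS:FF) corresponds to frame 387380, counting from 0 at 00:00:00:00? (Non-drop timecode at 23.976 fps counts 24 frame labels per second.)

04:29:00:20

387380 ÷ 24 = 16140 full seconds, remainder 20 frames.
16140 s = 4 h 29 min 0 s.
Timecode: 04:29:00:20.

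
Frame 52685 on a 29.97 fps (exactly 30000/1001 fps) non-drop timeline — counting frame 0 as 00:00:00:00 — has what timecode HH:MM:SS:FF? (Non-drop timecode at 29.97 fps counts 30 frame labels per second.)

52685 ÷ 30 = 1756 full seconds, remainder 5 frames.
1756 s = 0 h 29 min 16 s.
Timecode: 00:29:16:05.

00:29:16:05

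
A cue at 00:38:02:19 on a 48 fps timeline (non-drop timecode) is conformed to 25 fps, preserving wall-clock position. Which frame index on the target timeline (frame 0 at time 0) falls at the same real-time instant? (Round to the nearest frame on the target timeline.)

frame 57060

Source frame index: (0×3600 + 38×60 + 2) × 48 + 19 = 109555.
Real time: 109555 / (48) = 109555/48 s.
Target frame: (109555/48) × (25) = 2738875/48 ≈ 57059.896 → 57060.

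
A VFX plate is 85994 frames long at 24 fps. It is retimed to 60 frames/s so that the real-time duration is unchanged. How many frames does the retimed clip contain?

Frames at target rate = 85994 × (60) / (24) = 214985.

214985 frames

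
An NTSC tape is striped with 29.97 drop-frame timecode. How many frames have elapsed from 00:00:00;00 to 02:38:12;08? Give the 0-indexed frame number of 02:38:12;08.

284482

As if non-drop at 30 labels/s: (2 × 3600 + 38 × 60 + 12) × 30 + 8 = 284768.
Minute boundaries passed: 158; those not divisible by 10: 158 − 15 = 143; dropped labels = 2 × 143 = 286.
Actual frame index = 284768 − 286 = 284482.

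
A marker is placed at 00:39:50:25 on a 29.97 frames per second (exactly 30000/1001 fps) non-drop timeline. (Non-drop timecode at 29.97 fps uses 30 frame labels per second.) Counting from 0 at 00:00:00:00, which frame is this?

frame 71725

Total seconds to the label: (0 × 3600 + 39 × 60 + 50) = 2390.
Frame index = 2390 × 30 + 25 = 71725.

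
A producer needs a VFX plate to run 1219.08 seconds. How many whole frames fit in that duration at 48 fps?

Frames = 1219.08 × 48 = 1462896/25 ≈ 58515.8400.
Complete frames: 58515.

58515 frames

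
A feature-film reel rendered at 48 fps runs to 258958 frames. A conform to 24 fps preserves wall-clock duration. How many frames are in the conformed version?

Target frames = source frames × (target rate / source rate) = 258958 × (24)/(48) = 258958 × 1/2 = 129479.

129479 frames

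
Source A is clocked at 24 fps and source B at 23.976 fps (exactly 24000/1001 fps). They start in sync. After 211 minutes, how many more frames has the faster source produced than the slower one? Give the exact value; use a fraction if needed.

303840/1001 frames

211 min = 12660 s.
A emits 24 × 12660 = 303840 frames; B emits 24000/1001 × 12660 = 303840000/1001.
Difference = 303840/1001 frames (≈ 303.5365); B is behind A.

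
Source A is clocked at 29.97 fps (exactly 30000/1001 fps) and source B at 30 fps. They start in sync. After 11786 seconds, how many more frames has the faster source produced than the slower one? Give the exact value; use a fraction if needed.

353580/1001 frames

A emits 30000/1001 × 11786 = 353580000/1001 frames; B emits 30 × 11786 = 353580.
Difference = 353580/1001 frames (≈ 353.2268); B is ahead of A.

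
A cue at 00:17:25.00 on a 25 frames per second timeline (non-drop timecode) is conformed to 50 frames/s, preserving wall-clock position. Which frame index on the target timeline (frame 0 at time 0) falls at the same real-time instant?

Source frame index: (0×3600 + 17×60 + 25) × 25 + 0 = 26125.
Real time: 26125 / (25) = 1045 s.
Target frame: (1045) × (50) = 52250.

frame 52250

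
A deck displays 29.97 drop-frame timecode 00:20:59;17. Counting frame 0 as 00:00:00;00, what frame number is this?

37751

Complete 10-minute blocks: 2, each 17982 frames → 35964.
Remaining 0 whole minutes in the current block: 0 frames.
Within the current minute: 59 × 30 + 17 = 1787. Total = 35964 + 0 + 1787 = 37751.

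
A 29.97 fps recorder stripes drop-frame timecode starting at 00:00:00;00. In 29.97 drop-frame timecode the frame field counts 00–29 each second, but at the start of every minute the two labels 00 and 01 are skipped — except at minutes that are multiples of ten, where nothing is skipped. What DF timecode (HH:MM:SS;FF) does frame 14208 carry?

00:07:54;02

Ten DF minutes hold 17982 frames, so frame 14208 lies in block 0 (frames 0–17981) with 14208 frames into that block.
The block's first minute is 1800 frames and the rest 1798 each; 14208 frames reaches minute 7, so 0 × 18 + 7 × 2 = 14 labels have been skipped so far.
Adding those back, label number 14208 + 14 = 14222 at 30 labels/s is 474 s + 2 f = 0 h 7 min 54 s frame 2, i.e. 00:07:54;02.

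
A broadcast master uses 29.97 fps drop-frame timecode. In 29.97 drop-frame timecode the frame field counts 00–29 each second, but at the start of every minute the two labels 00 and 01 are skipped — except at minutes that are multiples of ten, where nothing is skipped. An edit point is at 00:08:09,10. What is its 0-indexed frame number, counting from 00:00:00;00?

Complete 10-minute blocks: 0, each 17982 frames → 0.
Remaining 8 whole minutes in the current block: 1800 + 7 × 1798 = 14386 frames.
Within the current minute: 9 × 30 + 10 − 2 = 278 (labels ;00/;01 skipped at this minute). Total = 0 + 14386 + 278 = 14664.

14664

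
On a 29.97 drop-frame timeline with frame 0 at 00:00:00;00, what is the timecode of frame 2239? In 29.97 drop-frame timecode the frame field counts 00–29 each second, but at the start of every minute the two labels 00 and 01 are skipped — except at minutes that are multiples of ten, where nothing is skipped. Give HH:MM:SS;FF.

Ten DF minutes hold 17982 frames, so frame 2239 lies in block 0 (frames 0–17981) with 2239 frames into that block.
The block's first minute is 1800 frames and the rest 1798 each; 2239 frames reaches minute 1, so 0 × 18 + 1 × 2 = 2 labels have been skipped so far.
Adding those back, label number 2239 + 2 = 2241 at 30 labels/s is 74 s + 21 f = 0 h 1 min 14 s frame 21, i.e. 00:01:14;21.

00:01:14;21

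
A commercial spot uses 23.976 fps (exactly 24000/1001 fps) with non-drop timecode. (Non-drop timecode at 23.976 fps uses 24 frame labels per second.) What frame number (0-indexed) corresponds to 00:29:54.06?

43062

Total seconds to the label: (0 × 3600 + 29 × 60 + 54) = 1794.
Frame index = 1794 × 24 + 6 = 43062.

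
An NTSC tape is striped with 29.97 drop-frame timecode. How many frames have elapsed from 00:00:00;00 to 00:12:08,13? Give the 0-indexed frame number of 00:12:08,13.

Complete 10-minute blocks: 1, each 17982 frames → 17982.
Remaining 2 whole minutes in the current block: 1800 + 1 × 1798 = 3598 frames.
Within the current minute: 8 × 30 + 13 − 2 = 251 (labels ;00/;01 skipped at this minute). Total = 17982 + 3598 + 251 = 21831.

21831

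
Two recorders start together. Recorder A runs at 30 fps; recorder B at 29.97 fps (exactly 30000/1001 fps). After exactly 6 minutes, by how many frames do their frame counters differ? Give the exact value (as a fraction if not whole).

10800/1001 frames

6 min = 360 s.
A emits 30 × 360 = 10800 frames; B emits 30000/1001 × 360 = 10800000/1001.
Difference = 10800/1001 frames (≈ 10.7892); B is behind A.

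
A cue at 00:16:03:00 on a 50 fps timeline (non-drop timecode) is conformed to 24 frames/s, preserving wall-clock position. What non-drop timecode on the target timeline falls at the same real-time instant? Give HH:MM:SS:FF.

00:16:03:00

Source frame index: (0×3600 + 16×60 + 3) × 50 + 0 = 48150.
Real time: 48150 / (50) = 963 s.
Target frame: (963) × (24) = 23112.
At 24 labels/s: frame 23112 → 00:16:03:00.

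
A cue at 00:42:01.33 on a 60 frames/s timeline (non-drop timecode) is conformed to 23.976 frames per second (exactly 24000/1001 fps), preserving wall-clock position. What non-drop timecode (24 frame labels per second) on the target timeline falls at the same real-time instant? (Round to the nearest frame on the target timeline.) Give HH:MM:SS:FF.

00:41:59:01

Source frame index: (0×3600 + 42×60 + 1) × 60 + 33 = 151293.
Real time: 151293 / (60) = 50431/20 s.
Target frame: (50431/20) × (24000/1001) = 60517200/1001 ≈ 60456.743 → 60457.
At 24 labels/s: frame 60457 → 00:41:59:01.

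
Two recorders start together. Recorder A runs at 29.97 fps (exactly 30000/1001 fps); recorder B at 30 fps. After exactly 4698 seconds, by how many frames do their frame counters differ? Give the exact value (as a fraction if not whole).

140940/1001 frames

A emits 30000/1001 × 4698 = 140940000/1001 frames; B emits 30 × 4698 = 140940.
Difference = 140940/1001 frames (≈ 140.7992); B is ahead of A.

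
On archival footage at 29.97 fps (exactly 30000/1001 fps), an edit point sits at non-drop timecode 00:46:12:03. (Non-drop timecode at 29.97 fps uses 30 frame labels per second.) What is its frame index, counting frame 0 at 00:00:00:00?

Total seconds to the label: (0 × 3600 + 46 × 60 + 12) = 2772.
Frame index = 2772 × 30 + 3 = 83163.

83163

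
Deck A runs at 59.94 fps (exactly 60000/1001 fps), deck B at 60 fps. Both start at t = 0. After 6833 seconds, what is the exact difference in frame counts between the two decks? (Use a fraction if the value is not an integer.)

409980/1001 frames

A emits 60000/1001 × 6833 = 409980000/1001 frames; B emits 60 × 6833 = 409980.
Difference = 409980/1001 frames (≈ 409.5704); B is ahead of A.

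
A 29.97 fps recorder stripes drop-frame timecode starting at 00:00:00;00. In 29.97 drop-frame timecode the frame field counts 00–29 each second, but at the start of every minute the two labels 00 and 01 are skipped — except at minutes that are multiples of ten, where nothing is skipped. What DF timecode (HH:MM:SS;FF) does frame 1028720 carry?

09:32:05;00

Ten DF minutes hold 17982 frames, so frame 1028720 lies in block 57 (frames 1024974–1042955) with 3746 frames into that block.
The block's first minute is 1800 frames and the rest 1798 each; 3746 frames reaches minute 2, so 57 × 18 + 2 × 2 = 1030 labels have been skipped so far.
Adding those back, label number 1028720 + 1030 = 1029750 at 30 labels/s is 34325 s + 0 f = 9 h 32 min 5 s frame 0, i.e. 09:32:05;00.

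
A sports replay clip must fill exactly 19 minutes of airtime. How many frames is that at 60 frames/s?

68400 frames

19 min = 1140 s.
Frames = 1140 × 60 = 68400.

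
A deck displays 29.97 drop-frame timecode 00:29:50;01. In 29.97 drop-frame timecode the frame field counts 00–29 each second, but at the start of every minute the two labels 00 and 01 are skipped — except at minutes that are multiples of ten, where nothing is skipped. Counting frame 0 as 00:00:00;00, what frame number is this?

As if non-drop at 30 labels/s: (0 × 3600 + 29 × 60 + 50) × 30 + 1 = 53701.
Minute boundaries passed: 29; those not divisible by 10: 29 − 2 = 27; dropped labels = 2 × 27 = 54.
Actual frame index = 53701 − 54 = 53647.

53647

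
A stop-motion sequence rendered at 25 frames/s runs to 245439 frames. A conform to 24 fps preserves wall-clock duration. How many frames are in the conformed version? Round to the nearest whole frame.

235621 frames

Frames at target rate = 245439 × (24) / (25) = 5890536/25 ≈ 235621.440.
Nearest whole frame: 235621.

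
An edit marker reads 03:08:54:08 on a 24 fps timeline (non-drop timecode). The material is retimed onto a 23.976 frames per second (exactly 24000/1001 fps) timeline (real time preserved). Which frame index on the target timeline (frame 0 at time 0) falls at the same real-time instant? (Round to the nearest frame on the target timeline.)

Source frame index: (3×3600 + 8×60 + 54) × 24 + 8 = 272024.
Real time: 272024 / (24) = 34003/3 s.
Target frame: (34003/3) × (24000/1001) = 272024000/1001 ≈ 271752.248 → 271752.

frame 271752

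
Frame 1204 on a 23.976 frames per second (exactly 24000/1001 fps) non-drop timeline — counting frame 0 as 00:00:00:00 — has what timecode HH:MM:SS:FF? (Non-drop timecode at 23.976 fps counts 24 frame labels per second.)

00:00:50:04

1204 ÷ 24 = 50 full seconds, remainder 4 frames.
50 s = 0 h 0 min 50 s.
Timecode: 00:00:50:04.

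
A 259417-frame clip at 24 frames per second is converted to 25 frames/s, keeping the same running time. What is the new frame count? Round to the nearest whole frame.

Frames at target rate = 259417 × (25) / (24) = 6485425/24 ≈ 270226.042.
Nearest whole frame: 270226.

270226 frames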